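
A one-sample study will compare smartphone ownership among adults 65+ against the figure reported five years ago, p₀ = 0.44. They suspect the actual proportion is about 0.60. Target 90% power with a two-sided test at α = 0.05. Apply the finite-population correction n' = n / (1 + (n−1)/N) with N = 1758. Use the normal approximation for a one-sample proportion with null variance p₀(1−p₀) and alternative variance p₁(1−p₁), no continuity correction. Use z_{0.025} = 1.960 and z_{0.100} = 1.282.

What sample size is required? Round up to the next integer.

n = [z_{α/2}·√(p₀q₀) + z_β·√(p₁q₁)]² / (p₁ − p₀)²
  = [1.960·√(0.44·0.56) + 1.282·√(0.60·0.40)]² / (0.16)²
  = [1.960·0.4964 + 1.282·0.4899]² / 0.0256
  = [1.6010]² / 0.0256
  = 100.12
Finite-population correction (N = 1758): 100.12 / (1 + (100.12 − 1)/1758) = 94.78.
Round up → n = 95.

n = 95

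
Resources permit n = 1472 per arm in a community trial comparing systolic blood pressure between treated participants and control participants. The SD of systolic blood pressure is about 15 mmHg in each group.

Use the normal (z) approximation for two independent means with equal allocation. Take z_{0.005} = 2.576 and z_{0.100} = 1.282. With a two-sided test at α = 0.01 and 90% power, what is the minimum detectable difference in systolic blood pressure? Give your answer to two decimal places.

Minimum detectable difference ≈ 2.13 mmHg

δ = (z_{α/2} + z_β) · √((σ₁²+σ₂²)/n)
  = (2.576 + 1.282) · √(450/1472)
  = 3.858 · √0.30571
  = 3.858 · 0.5529
  = 2.1331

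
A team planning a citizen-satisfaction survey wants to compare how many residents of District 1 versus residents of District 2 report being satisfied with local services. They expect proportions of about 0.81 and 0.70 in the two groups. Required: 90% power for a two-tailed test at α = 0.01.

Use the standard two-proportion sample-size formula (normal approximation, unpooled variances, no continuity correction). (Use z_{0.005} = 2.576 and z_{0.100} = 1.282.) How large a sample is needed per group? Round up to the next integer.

n = 448 per group

n = (z_{α/2} + z_β)² · [p₁(1−p₁) + p₂(1−p₂)] / (p₁ − p₂)²
  = (2.576 + 1.282)² · (0.81·0.19 + 0.70·0.30) / (0.11)²
  = (3.858)² · (0.1539 + 0.2100) / 0.0121
  = 14.8842 · 0.3639 / 0.0121
  = 447.63
Round up → n = 448 per group.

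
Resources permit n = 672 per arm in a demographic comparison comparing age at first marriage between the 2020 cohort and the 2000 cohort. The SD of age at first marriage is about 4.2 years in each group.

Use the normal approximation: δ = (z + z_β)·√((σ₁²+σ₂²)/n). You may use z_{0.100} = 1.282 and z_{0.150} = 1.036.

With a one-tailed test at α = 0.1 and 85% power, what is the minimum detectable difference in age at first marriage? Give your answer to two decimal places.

Minimum detectable difference ≈ 0.53 years

δ = (z_α + z_β) · √((σ₁²+σ₂²)/n)
  = (1.282 + 1.036) · √(35.28/672)
  = 2.318 · √0.0525
  = 2.318 · 0.2291
  = 0.5311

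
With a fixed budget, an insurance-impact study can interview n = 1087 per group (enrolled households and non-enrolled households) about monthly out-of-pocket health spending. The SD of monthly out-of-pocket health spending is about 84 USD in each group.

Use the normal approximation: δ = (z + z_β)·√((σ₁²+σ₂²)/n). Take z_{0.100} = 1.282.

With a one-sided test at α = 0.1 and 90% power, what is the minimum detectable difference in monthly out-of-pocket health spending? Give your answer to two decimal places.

Minimum detectable difference ≈ 9.24 USD

δ = (z_α + z_β) · √((σ₁²+σ₂²)/n)
  = (1.282 + 1.282) · √(14112/1087)
  = 2.564 · √12.9825
  = 2.564 · 3.6031
  = 9.2384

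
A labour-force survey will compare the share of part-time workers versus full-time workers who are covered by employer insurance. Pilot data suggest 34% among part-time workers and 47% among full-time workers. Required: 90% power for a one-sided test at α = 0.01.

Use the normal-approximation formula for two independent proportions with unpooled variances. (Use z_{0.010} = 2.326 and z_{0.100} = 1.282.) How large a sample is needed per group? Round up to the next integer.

n = 365 per group

n = (z_α + z_β)² · [p₁(1−p₁) + p₂(1−p₂)] / (p₁ − p₂)²
  = (2.326 + 1.282)² · (0.34·0.66 + 0.47·0.53) / (-0.13)²
  = (3.608)² · (0.2244 + 0.2491) / 0.0169
  = 13.0177 · 0.4735 / 0.0169
  = 364.73
Round up → n = 365 per group.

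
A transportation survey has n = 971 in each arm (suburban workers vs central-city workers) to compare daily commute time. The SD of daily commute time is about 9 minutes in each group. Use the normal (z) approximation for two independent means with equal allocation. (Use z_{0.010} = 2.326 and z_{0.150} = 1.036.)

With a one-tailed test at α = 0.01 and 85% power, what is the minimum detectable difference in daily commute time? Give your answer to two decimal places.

δ = (z_α + z_β) · √((σ₁²+σ₂²)/n)
  = (2.326 + 1.036) · √(162/971)
  = 3.362 · √0.16684
  = 3.362 · 0.4085
  = 1.3732

Minimum detectable difference ≈ 1.37 minutes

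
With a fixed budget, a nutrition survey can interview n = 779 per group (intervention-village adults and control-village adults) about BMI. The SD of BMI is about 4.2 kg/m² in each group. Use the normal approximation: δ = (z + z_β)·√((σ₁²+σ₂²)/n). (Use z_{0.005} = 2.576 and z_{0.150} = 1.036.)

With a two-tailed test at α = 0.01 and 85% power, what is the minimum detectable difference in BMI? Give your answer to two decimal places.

Minimum detectable difference ≈ 0.77 kg/m²

δ = (z_{α/2} + z_β) · √((σ₁²+σ₂²)/n)
  = (2.576 + 1.036) · √(35.28/779)
  = 3.612 · √0.04529
  = 3.612 · 0.2128
  = 0.7687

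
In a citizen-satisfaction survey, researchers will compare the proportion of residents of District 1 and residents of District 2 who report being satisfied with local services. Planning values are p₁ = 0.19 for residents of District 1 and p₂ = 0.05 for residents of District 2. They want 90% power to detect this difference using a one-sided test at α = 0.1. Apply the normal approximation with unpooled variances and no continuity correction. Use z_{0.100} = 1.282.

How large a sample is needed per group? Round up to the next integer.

n = 68 per group

n = (z_α + z_β)² · [p₁(1−p₁) + p₂(1−p₂)] / (p₁ − p₂)²
  = (1.282 + 1.282)² · (0.19·0.81 + 0.05·0.95) / (0.14)²
  = (2.564)² · (0.1539 + 0.0475) / 0.0196
  = 6.5741 · 0.2014 / 0.0196
  = 67.55
Round up → n = 68 per group.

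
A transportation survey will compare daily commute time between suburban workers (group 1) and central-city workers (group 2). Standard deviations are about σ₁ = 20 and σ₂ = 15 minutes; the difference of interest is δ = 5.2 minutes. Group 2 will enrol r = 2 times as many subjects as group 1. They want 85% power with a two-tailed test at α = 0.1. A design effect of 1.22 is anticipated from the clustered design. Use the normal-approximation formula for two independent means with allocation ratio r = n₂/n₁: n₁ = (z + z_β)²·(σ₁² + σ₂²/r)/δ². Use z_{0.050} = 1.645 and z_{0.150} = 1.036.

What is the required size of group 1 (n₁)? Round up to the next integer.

n₁ = 167

n₁ = (z_{α/2} + z_β)² · (σ₁² + σ₂²/r) / δ²
   = (1.645 + 1.036)² · (20² + 15²/2) / 5.2²
   = 7.1878 · (400 + 112.5) / 27.04
   = 7.1878 · 512.5 / 27.04
   = 136.23
Design effect: 1.22 × 136.23 = 166.20.
Round up → n₁ = 167; n₂ = r·n₁ = 2 × 167 = 334.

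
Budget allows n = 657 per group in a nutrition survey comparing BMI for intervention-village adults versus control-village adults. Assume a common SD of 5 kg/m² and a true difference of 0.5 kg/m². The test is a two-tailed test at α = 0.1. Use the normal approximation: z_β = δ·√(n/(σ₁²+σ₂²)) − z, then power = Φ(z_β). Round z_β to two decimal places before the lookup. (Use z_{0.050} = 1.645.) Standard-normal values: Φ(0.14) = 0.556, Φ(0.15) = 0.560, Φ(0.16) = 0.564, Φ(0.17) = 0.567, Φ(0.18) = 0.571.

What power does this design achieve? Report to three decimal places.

Power ≈ 0.567

z_β = δ·√(n/(σ₁²+σ₂²)) − z_{α/2}
    = 0.5 · √(657/50) − 1.645
    = 0.5 · 3.62491 − 1.645
    = 1.8125 − 1.645 = 0.1675 → 0.17
Power = Φ(0.17) = 0.567.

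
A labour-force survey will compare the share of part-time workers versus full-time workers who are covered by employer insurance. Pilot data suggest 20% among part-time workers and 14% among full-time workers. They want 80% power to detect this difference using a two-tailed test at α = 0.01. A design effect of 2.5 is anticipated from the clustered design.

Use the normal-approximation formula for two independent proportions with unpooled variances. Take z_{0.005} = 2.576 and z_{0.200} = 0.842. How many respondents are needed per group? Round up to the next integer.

n = (z_{α/2} + z_β)² · [p₁(1−p₁) + p₂(1−p₂)] / (p₁ − p₂)²
  = (2.576 + 0.842)² · (0.20·0.80 + 0.14·0.86) / (0.06)²
  = (3.418)² · (0.1600 + 0.1204) / 0.0036
  = 11.6827 · 0.2804 / 0.0036
  = 909.95
Design effect: 2.5 × 909.95 = 2274.89.
Round up → n = 2275 per group.

n = 2275 per group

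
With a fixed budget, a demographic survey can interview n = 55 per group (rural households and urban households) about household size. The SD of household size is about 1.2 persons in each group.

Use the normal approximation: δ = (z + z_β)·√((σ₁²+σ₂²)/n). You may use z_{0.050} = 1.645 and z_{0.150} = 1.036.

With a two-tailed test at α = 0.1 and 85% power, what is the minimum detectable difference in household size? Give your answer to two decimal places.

Minimum detectable difference ≈ 0.61 persons

δ = (z_{α/2} + z_β) · √((σ₁²+σ₂²)/n)
  = (1.645 + 1.036) · √(2.88/55)
  = 2.681 · √0.05236
  = 2.681 · 0.2288
  = 0.6135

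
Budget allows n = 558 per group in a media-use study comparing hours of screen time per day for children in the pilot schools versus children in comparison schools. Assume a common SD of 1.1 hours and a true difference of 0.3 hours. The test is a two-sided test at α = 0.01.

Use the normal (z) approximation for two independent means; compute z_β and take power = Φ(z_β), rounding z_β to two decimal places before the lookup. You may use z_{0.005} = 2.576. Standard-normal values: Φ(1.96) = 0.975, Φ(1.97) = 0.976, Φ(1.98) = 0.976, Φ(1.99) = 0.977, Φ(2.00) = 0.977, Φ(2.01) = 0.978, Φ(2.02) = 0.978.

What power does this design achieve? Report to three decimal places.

Power ≈ 0.976

z_β = δ·√(n/(σ₁²+σ₂²)) − z_{α/2}
    = 0.3 · √(558/2.42) − 2.576
    = 0.3 · 15.18481 − 2.576
    = 4.5554 − 2.576 = 1.9794 → 1.98
Power = Φ(1.98) = 0.976.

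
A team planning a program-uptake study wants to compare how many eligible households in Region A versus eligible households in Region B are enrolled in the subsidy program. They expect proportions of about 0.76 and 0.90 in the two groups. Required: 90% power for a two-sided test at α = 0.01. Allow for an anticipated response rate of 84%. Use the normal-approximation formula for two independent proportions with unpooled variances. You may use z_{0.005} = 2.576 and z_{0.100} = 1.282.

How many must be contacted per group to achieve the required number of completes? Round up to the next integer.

n = (z_{α/2} + z_β)² · [p₁(1−p₁) + p₂(1−p₂)] / (p₁ − p₂)²
  = (2.576 + 1.282)² · (0.76·0.24 + 0.90·0.10) / (-0.14)²
  = (3.858)² · (0.1824 + 0.0900) / 0.0196
  = 14.8842 · 0.2724 / 0.0196
  = 206.86
Adjust for 84% response: 206.86 / 0.84 = 246.26.
Round up → n = 247 per group.

n = 247 per group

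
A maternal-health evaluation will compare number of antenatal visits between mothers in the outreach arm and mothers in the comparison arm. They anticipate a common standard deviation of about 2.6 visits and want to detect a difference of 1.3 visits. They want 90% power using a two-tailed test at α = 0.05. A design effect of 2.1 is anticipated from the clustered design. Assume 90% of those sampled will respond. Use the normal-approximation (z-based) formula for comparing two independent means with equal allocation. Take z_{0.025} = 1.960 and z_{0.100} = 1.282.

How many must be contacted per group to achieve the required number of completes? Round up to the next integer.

n = 197 per group

n = (z_{α/2} + z_β)² · (σ₁² + σ₂²) / δ²
  = (1.960 + 1.282)² · (2·2.6² = 13.52) / 1.3²
  = 10.5106 · 13.52 / 1.69
  = 84.08
Design effect: 2.1 × 84.08 = 176.58.
Adjust for 90% response: 176.58 / 0.90 = 196.20.
Round up → n = 197 per group.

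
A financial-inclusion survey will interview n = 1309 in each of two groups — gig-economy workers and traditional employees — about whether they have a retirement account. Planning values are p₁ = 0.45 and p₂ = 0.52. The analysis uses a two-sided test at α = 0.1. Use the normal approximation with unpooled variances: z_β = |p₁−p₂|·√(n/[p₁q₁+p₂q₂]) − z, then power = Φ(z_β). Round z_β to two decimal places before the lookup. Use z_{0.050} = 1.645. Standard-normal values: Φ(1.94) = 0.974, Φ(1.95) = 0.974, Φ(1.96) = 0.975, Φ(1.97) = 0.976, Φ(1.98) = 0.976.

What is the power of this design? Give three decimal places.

z_β = |p₁−p₂|·√(n/[p₁q₁+p₂q₂]) − z_{α/2}
    = 0.07 · √(1309/0.4971) − 1.645
    = 0.07 · 51.3154 − 1.645
    = 3.5921 − 1.645 = 1.9471 → 1.95
Power = Φ(1.95) = 0.974.

Power ≈ 0.974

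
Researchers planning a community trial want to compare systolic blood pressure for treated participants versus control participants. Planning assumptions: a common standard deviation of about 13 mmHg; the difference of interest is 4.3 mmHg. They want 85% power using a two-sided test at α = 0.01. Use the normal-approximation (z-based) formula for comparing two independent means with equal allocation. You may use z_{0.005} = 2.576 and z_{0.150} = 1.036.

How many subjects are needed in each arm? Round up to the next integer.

n = (z_{α/2} + z_β)² · (σ₁² + σ₂²) / δ²
  = (2.576 + 1.036)² · (2·13² = 338) / 4.3²
  = 13.0465 · 338 / 18.49
  = 238.49
Round up → n = 239 per group.

n = 239 per group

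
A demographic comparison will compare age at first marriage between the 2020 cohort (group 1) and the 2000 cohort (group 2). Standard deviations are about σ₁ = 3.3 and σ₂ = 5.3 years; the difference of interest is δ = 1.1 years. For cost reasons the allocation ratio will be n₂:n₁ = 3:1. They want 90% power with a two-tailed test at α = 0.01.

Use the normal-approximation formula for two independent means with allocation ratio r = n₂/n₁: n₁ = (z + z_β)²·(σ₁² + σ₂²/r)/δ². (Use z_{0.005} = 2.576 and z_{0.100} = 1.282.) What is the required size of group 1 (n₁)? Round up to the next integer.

n₁ = (z_{α/2} + z_β)² · (σ₁² + σ₂²/r) / δ²
   = (2.576 + 1.282)² · (3.3² + 5.3²/3) / 1.1²
   = 14.8842 · (10.89 + 9.3633) / 1.21
   = 14.8842 · 20.2533 / 1.21
   = 249.14
Round up → n₁ = 250; n₂ = r·n₁ = 3 × 250 = 750.

n₁ = 250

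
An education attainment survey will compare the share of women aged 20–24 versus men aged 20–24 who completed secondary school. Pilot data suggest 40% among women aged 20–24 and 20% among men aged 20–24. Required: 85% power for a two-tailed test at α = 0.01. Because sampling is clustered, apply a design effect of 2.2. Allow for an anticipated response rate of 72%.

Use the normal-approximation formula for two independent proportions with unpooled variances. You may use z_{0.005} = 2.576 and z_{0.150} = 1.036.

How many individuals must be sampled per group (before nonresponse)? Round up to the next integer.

n = (z_{α/2} + z_β)² · [p₁(1−p₁) + p₂(1−p₂)] / (p₁ − p₂)²
  = (2.576 + 1.036)² · (0.40·0.60 + 0.20·0.80) / (0.20)²
  = (3.612)² · (0.2400 + 0.1600) / 0.0400
  = 13.0465 · 0.4000 / 0.0400
  = 130.47
Design effect: 2.2 × 130.47 = 287.02.
Adjust for 72% response: 287.02 / 0.72 = 398.64.
Round up → n = 399 per group.

n = 399 per group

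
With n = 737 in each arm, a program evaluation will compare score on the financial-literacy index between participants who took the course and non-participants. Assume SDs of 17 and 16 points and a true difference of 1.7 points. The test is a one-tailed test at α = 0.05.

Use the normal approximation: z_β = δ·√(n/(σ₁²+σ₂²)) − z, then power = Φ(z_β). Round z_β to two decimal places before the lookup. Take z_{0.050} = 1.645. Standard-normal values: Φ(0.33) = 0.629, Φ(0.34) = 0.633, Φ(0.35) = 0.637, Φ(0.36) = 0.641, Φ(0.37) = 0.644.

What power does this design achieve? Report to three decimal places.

Power ≈ 0.629

z_β = δ·√(n/(σ₁²+σ₂²)) − z_α
    = 1.7 · √(737/545) − 1.645
    = 1.7 · 1.16288 − 1.645
    = 1.9769 − 1.645 = 0.3319 → 0.33
Power = Φ(0.33) = 0.629.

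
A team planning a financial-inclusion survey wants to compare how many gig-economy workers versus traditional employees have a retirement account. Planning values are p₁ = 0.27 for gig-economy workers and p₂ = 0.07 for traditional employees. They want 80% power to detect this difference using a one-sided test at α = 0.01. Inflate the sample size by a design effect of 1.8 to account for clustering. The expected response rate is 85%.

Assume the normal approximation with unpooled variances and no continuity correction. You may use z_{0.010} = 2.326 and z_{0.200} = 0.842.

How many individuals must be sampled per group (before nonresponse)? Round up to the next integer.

n = (z_α + z_β)² · [p₁(1−p₁) + p₂(1−p₂)] / (p₁ − p₂)²
  = (2.326 + 0.842)² · (0.27·0.73 + 0.07·0.93) / (0.20)²
  = (3.168)² · (0.1971 + 0.0651) / 0.0400
  = 10.0362 · 0.2622 / 0.0400
  = 65.79
Design effect: 1.8 × 65.79 = 118.42.
Adjust for 85% response: 118.42 / 0.85 = 139.31.
Round up → n = 140 per group.

n = 140 per group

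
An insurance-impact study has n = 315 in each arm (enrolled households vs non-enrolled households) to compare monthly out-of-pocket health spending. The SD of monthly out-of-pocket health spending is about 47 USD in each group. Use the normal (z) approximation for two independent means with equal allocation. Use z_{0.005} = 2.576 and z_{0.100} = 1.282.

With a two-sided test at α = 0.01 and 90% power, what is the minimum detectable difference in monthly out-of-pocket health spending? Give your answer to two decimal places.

Minimum detectable difference ≈ 14.45 USD

δ = (z_{α/2} + z_β) · √((σ₁²+σ₂²)/n)
  = (2.576 + 1.282) · √(4418/315)
  = 3.858 · √14.0254
  = 3.858 · 3.7450
  = 14.4484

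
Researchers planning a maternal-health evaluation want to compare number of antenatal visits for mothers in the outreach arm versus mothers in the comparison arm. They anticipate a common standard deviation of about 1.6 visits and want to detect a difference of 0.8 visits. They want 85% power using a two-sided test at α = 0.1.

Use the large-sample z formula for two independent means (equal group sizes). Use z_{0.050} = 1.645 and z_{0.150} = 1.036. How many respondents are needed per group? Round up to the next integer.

n = (z_{α/2} + z_β)² · (σ₁² + σ₂²) / δ²
  = (1.645 + 1.036)² · (2·1.6² = 5.12) / 0.8²
  = 7.1878 · 5.12 / 0.64
  = 57.50
Round up → n = 58 per group.

n = 58 per group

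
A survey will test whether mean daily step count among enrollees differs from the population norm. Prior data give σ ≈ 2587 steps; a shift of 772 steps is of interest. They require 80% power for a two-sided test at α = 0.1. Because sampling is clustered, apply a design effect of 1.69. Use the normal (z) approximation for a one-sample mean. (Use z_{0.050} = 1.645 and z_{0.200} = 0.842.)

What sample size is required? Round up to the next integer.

n = (z_{α/2} + z_β)² · σ² / δ²
  = (1.645 + 0.842)² · 2587² / 772²
  = 6.1852 · 6692569 / 595984
  = 69.46
Design effect: 1.69 × 69.46 = 117.38.
Round up → n = 118.

n = 118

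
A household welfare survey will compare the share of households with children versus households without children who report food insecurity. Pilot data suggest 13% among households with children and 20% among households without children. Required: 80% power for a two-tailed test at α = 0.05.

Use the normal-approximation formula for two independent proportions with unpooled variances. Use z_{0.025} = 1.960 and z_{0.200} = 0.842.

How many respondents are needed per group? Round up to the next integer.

n = 438 per group

n = (z_{α/2} + z_β)² · [p₁(1−p₁) + p₂(1−p₂)] / (p₁ − p₂)²
  = (1.960 + 0.842)² · (0.13·0.87 + 0.20·0.80) / (-0.07)²
  = (2.802)² · (0.1131 + 0.1600) / 0.0049
  = 7.8512 · 0.2731 / 0.0049
  = 437.58
Round up → n = 438 per group.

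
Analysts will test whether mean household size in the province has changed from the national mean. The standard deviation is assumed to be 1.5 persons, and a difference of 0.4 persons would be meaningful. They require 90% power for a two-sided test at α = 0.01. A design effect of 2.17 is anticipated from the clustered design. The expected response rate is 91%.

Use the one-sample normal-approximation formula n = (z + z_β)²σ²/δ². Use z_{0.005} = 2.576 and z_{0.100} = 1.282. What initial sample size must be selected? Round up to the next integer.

n = (z_{α/2} + z_β)² · σ² / δ²
  = (2.576 + 1.282)² · 1.5² / 0.4²
  = 14.8842 · 2.25 / 0.16
  = 209.31
Design effect: 2.17 × 209.31 = 454.20.
Adjust for 91% response: 454.20 / 0.91 = 499.12.
Round up → n = 500.

n = 500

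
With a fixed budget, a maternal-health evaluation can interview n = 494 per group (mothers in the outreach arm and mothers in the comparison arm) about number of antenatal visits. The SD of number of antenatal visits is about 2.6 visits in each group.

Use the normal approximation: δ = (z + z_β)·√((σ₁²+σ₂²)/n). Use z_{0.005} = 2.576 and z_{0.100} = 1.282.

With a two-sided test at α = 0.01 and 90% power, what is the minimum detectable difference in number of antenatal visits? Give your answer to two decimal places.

δ = (z_{α/2} + z_β) · √((σ₁²+σ₂²)/n)
  = (2.576 + 1.282) · √(13.52/494)
  = 3.858 · √0.02737
  = 3.858 · 0.1654
  = 0.6382

Minimum detectable difference ≈ 0.64 visits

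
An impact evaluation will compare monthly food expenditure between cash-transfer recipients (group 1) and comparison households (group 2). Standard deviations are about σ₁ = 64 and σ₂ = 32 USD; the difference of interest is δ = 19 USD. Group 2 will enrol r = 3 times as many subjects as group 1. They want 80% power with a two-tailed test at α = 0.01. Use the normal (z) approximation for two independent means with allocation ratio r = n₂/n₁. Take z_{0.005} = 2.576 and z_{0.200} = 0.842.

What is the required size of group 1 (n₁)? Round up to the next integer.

n₁ = 144

n₁ = (z_{α/2} + z_β)² · (σ₁² + σ₂²/r) / δ²
   = (2.576 + 0.842)² · (64² + 32²/3) / 19²
   = 11.6827 · (4096 + 341.3333) / 361
   = 11.6827 · 4437.3 / 361
   = 143.60
Round up → n₁ = 144; n₂ = r·n₁ = 3 × 144 = 432.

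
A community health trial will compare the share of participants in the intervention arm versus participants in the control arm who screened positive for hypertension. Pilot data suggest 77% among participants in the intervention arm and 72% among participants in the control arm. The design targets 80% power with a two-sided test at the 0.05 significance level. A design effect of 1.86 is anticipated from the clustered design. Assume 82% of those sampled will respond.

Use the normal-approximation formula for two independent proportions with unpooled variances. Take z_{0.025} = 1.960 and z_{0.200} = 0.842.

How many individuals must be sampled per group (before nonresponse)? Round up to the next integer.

n = 2698 per group

n = (z_{α/2} + z_β)² · [p₁(1−p₁) + p₂(1−p₂)] / (p₁ − p₂)²
  = (1.960 + 0.842)² · (0.77·0.23 + 0.72·0.28) / (0.05)²
  = (2.802)² · (0.1771 + 0.2016) / 0.0025
  = 7.8512 · 0.3787 / 0.0025
  = 1189.30
Design effect: 1.86 × 1189.30 = 2212.10.
Adjust for 82% response: 2212.10 / 0.82 = 2697.68.
Round up → n = 2698 per group.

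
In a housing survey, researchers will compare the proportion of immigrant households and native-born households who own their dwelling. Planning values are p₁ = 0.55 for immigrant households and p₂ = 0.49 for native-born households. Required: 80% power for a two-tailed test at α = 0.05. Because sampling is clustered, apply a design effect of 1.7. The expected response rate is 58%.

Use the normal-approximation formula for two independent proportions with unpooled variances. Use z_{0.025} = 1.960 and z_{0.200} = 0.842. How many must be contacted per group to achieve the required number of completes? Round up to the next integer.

n = (z_{α/2} + z_β)² · [p₁(1−p₁) + p₂(1−p₂)] / (p₁ − p₂)²
  = (1.960 + 0.842)² · (0.55·0.45 + 0.49·0.51) / (0.06)²
  = (2.802)² · (0.2475 + 0.2499) / 0.0036
  = 7.8512 · 0.4974 / 0.0036
  = 1084.77
Design effect: 1.7 × 1084.77 = 1844.12.
Adjust for 58% response: 1844.12 / 0.58 = 3179.51.
Round up → n = 3180 per group.

n = 3180 per group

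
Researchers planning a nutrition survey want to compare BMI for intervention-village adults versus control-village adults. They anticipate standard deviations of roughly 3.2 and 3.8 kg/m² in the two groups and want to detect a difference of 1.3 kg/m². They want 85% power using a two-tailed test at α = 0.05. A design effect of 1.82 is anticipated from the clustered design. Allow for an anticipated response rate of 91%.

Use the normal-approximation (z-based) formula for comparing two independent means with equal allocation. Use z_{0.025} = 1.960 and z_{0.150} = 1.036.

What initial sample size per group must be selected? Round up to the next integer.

n = (z_{α/2} + z_β)² · (σ₁² + σ₂²) / δ²
  = (1.960 + 1.036)² · (3.2² + 3.8² = 24.68) / 1.3²
  = 8.9760 · 24.68 / 1.69
  = 131.08
Design effect: 1.82 × 131.08 = 238.57.
Adjust for 91% response: 238.57 / 0.91 = 262.16.
Round up → n = 263 per group.

n = 263 per group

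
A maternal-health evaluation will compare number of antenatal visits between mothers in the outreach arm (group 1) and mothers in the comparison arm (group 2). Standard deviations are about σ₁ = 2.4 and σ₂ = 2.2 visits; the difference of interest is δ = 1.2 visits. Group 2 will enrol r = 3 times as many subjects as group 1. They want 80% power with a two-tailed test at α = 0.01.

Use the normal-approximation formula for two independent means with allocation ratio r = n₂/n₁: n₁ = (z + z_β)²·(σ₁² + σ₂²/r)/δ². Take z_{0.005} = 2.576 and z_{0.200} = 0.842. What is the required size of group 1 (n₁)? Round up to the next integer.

n₁ = 60

n₁ = (z_{α/2} + z_β)² · (σ₁² + σ₂²/r) / δ²
   = (2.576 + 0.842)² · (2.4² + 2.2²/3) / 1.2²
   = 11.6827 · (5.76 + 1.6133) / 1.44
   = 11.6827 · 7.3733 / 1.44
   = 59.82
Round up → n₁ = 60; n₂ = r·n₁ = 3 × 60 = 180.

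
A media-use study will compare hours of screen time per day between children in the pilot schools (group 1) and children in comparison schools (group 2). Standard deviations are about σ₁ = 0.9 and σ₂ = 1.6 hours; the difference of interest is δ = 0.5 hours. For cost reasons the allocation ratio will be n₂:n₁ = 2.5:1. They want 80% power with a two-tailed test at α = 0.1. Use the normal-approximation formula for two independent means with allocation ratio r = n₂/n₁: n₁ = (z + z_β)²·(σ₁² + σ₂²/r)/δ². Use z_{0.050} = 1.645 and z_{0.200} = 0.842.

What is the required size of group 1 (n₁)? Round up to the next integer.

n₁ = (z_{α/2} + z_β)² · (σ₁² + σ₂²/r) / δ²
   = (1.645 + 0.842)² · (0.9² + 1.6²/2.5) / 0.5²
   = 6.1852 · (0.81 + 1.024) / 0.25
   = 6.1852 · 1.834 / 0.25
   = 45.37
Round up → n₁ = 46; n₂ = r·n₁ = 2.5 × 46 = 115.

n₁ = 46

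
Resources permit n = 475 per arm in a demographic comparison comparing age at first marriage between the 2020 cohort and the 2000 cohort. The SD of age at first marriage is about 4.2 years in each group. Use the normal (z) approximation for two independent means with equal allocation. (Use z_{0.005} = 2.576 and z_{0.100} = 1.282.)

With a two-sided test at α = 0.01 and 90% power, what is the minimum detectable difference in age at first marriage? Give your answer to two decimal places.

Minimum detectable difference ≈ 1.05 years

δ = (z_{α/2} + z_β) · √((σ₁²+σ₂²)/n)
  = (2.576 + 1.282) · √(35.28/475)
  = 3.858 · √0.07427
  = 3.858 · 0.2725
  = 1.0514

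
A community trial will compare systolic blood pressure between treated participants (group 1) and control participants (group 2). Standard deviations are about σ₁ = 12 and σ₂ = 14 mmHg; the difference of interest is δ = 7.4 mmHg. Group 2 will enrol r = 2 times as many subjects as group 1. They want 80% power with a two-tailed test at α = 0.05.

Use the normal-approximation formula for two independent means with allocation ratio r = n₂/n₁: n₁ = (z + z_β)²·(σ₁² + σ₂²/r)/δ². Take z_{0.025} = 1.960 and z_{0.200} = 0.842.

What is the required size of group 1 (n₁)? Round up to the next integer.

n₁ = (z_{α/2} + z_β)² · (σ₁² + σ₂²/r) / δ²
   = (1.960 + 0.842)² · (12² + 14²/2) / 7.4²
   = 7.8512 · (144 + 98) / 54.76
   = 7.8512 · 242 / 54.76
   = 34.70
Round up → n₁ = 35; n₂ = r·n₁ = 2 × 35 = 70.

n₁ = 35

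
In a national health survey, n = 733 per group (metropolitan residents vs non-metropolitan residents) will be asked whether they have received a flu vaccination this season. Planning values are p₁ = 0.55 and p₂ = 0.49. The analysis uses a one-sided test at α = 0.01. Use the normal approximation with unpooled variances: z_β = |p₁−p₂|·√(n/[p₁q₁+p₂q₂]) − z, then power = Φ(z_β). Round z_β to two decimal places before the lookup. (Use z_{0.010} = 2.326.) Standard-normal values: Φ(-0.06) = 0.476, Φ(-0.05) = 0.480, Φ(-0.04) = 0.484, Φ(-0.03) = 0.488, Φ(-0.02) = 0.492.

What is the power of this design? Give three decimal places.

z_β = |p₁−p₂|·√(n/[p₁q₁+p₂q₂]) − z_α
    = 0.06 · √(733/0.4974) − 2.326
    = 0.06 · 38.3883 − 2.326
    = 2.3033 − 2.326 = -0.0227 → -0.02
Power = Φ(-0.02) = 0.492.

Power ≈ 0.492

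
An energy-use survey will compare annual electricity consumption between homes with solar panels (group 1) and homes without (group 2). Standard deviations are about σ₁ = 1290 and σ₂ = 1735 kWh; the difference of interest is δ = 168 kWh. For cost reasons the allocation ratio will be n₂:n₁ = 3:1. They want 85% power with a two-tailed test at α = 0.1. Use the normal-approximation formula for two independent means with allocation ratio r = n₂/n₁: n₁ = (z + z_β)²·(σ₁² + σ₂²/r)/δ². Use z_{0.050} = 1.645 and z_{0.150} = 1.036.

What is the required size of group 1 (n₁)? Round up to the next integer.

n₁ = 680

n₁ = (z_{α/2} + z_β)² · (σ₁² + σ₂²/r) / δ²
   = (1.645 + 1.036)² · (1290² + 1735²/3) / 168²
   = 7.1878 · (1664100 + 1003408.3) / 28224
   = 7.1878 · 2667508.3 / 28224
   = 679.33
Round up → n₁ = 680; n₂ = r·n₁ = 3 × 680 = 2040.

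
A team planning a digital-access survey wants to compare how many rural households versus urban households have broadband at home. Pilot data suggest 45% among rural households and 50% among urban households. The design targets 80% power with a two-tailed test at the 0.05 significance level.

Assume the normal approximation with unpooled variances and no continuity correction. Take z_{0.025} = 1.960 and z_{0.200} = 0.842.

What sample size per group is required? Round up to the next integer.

n = 1563 per group

n = (z_{α/2} + z_β)² · [p₁(1−p₁) + p₂(1−p₂)] / (p₁ − p₂)²
  = (1.960 + 0.842)² · (0.45·0.55 + 0.50·0.50) / (-0.05)²
  = (2.802)² · (0.2475 + 0.2500) / 0.0025
  = 7.8512 · 0.4975 / 0.0025
  = 1562.39
Round up → n = 1563 per group.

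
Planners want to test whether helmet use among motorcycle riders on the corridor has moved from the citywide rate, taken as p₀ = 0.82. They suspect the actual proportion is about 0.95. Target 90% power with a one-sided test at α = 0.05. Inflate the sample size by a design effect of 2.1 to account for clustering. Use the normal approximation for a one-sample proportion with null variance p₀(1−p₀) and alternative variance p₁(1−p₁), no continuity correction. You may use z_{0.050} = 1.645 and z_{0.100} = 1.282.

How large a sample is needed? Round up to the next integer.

n = 104

n = [z_α·√(p₀q₀) + z_β·√(p₁q₁)]² / (p₁ − p₀)²
  = [1.645·√(0.82·0.18) + 1.282·√(0.95·0.05)]² / (0.13)²
  = [1.645·0.3842 + 1.282·0.2179]² / 0.0169
  = [0.9114]² / 0.0169
  = 49.15
Design effect: 2.1 × 49.15 = 103.22.
Round up → n = 104.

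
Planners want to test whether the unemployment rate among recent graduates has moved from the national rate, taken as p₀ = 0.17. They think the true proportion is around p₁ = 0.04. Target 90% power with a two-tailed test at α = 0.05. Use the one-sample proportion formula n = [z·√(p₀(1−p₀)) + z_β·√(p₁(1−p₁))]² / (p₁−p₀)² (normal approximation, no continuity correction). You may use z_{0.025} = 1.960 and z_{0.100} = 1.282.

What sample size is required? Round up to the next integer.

n = 58

n = [z_{α/2}·√(p₀q₀) + z_β·√(p₁q₁)]² / (p₁ − p₀)²
  = [1.960·√(0.17·0.83) + 1.282·√(0.04·0.96)]² / (-0.13)²
  = [1.960·0.3756 + 1.282·0.1960]² / 0.0169
  = [0.9875]² / 0.0169
  = 57.70
Round up → n = 58.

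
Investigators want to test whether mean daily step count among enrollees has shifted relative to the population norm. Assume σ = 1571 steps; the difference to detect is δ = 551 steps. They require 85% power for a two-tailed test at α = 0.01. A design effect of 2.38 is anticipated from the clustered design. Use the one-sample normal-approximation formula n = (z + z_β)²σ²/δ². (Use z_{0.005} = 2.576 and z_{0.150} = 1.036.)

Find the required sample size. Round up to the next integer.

n = (z_{α/2} + z_β)² · σ² / δ²
  = (2.576 + 1.036)² · 1571² / 551²
  = 13.0465 · 2468041 / 303601
  = 106.06
Design effect: 2.38 × 106.06 = 252.42.
Round up → n = 253.

n = 253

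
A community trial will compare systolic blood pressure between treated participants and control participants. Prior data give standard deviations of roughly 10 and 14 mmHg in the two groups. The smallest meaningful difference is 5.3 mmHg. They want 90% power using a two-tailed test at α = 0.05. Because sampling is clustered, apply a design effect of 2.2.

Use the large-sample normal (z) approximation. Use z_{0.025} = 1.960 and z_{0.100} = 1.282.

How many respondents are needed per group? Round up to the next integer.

n = 244 per group

n = (z_{α/2} + z_β)² · (σ₁² + σ₂²) / δ²
  = (1.960 + 1.282)² · (10² + 14² = 296) / 5.3²
  = 10.5106 · 296 / 28.09
  = 110.76
Design effect: 2.2 × 110.76 = 243.66.
Round up → n = 244 per group.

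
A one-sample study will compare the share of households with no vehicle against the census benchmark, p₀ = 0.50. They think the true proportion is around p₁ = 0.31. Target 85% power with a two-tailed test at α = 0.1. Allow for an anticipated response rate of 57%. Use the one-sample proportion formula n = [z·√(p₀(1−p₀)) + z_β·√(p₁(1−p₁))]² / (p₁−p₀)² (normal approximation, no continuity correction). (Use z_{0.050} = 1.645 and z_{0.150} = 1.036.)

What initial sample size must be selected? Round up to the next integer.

n = [z_{α/2}·√(p₀q₀) + z_β·√(p₁q₁)]² / (p₁ − p₀)²
  = [1.645·√(0.50·0.50) + 1.036·√(0.31·0.69)]² / (-0.19)²
  = [1.645·0.5000 + 1.036·0.4625]² / 0.0361
  = [1.3016]² / 0.0361
  = 46.93
Adjust for 57% response: 46.93 / 0.57 = 82.34.
Round up → n = 83.

n = 83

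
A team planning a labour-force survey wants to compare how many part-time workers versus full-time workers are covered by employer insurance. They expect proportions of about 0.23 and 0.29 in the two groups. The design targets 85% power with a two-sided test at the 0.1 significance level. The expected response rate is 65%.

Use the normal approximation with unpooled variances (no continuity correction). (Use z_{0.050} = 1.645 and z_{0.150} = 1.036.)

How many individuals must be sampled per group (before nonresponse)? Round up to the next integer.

n = (z_{α/2} + z_β)² · [p₁(1−p₁) + p₂(1−p₂)] / (p₁ − p₂)²
  = (1.645 + 1.036)² · (0.23·0.77 + 0.29·0.71) / (-0.06)²
  = (2.681)² · (0.1771 + 0.2059) / 0.0036
  = 7.1878 · 0.3830 / 0.0036
  = 764.70
Adjust for 65% response: 764.70 / 0.65 = 1176.46.
Round up → n = 1177 per group.

n = 1177 per group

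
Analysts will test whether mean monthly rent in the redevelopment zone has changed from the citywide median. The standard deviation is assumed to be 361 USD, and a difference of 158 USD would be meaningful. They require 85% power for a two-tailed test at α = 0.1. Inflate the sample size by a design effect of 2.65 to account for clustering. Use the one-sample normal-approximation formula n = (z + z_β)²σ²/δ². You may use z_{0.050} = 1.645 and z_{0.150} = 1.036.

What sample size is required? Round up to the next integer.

n = (z_{α/2} + z_β)² · σ² / δ²
  = (1.645 + 1.036)² · 361² / 158²
  = 7.1878 · 130321 / 24964
  = 37.52
Design effect: 2.65 × 37.52 = 99.44.
Round up → n = 100.

n = 100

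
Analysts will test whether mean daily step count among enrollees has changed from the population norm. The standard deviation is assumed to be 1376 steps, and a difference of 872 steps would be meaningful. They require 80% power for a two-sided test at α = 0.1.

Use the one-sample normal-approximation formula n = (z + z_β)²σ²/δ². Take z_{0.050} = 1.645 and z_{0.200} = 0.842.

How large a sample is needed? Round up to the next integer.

n = 16

n = (z_{α/2} + z_β)² · σ² / δ²
  = (1.645 + 0.842)² · 1376² / 872²
  = 6.1852 · 1893376 / 760384
  = 15.40
Round up → n = 16.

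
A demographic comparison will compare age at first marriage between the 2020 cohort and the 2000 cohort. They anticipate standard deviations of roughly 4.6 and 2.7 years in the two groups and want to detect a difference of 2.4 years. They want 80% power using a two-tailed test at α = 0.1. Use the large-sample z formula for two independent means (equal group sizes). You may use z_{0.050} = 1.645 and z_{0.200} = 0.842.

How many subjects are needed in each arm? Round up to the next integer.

n = (z_{α/2} + z_β)² · (σ₁² + σ₂²) / δ²
  = (1.645 + 0.842)² · (4.6² + 2.7² = 28.45) / 2.4²
  = 6.1852 · 28.45 / 5.76
  = 30.55
Round up → n = 31 per group.

n = 31 per group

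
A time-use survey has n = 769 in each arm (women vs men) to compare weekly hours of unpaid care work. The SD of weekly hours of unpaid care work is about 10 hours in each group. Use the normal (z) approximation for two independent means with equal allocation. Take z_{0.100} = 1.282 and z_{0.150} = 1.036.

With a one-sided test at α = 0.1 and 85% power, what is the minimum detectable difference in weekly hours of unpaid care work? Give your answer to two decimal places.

δ = (z_α + z_β) · √((σ₁²+σ₂²)/n)
  = (1.282 + 1.036) · √(200/769)
  = 2.318 · √0.26008
  = 2.318 · 0.5100
  = 1.1821

Minimum detectable difference ≈ 1.18 hours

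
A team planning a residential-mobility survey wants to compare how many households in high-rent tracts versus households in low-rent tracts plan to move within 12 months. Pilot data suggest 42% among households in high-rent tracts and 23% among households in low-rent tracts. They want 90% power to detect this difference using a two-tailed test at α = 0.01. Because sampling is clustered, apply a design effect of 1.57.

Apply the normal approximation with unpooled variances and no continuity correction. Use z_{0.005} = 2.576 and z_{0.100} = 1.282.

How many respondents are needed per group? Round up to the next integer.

n = 273 per group

n = (z_{α/2} + z_β)² · [p₁(1−p₁) + p₂(1−p₂)] / (p₁ − p₂)²
  = (2.576 + 1.282)² · (0.42·0.58 + 0.23·0.77) / (0.19)²
  = (3.858)² · (0.2436 + 0.1771) / 0.0361
  = 14.8842 · 0.4207 / 0.0361
  = 173.46
Design effect: 1.57 × 173.46 = 272.33.
Round up → n = 273 per group.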